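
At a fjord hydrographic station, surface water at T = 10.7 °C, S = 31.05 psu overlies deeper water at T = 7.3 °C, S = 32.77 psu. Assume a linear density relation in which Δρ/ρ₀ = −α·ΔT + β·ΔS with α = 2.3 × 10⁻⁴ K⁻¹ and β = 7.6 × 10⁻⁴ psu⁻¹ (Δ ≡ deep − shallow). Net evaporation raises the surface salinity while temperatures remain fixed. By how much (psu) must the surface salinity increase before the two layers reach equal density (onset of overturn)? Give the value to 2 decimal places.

2.75 psu

Neutral buoyancy requires −α(T_deep − T_surf) + β(S_deep − S_surf′) = 0.
S_surf′ = S_deep − (α/β)·ΔT = 32.77 − (2.3 × 10⁻⁴/7.6 × 10⁻⁴)·(-3.4) = 33.7989 psu.
Increase required: 33.7989 − 31.05 = 2.7489 psu.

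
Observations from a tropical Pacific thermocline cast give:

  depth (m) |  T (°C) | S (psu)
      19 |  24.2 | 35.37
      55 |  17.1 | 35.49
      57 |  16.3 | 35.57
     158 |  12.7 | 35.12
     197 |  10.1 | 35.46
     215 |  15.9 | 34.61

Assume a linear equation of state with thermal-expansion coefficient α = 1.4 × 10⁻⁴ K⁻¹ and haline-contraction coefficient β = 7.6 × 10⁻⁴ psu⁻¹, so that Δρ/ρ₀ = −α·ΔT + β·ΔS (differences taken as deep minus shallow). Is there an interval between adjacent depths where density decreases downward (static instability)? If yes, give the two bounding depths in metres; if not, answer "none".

197–215 m

Evaluate Δρ/ρ₀ = −αΔT + βΔS across each adjacent pair:
  19–55 m: −αΔT+βΔS = −(1.4 × 10⁻⁴)(-7.1)+(7.6 × 10⁻⁴)(+0.12) = 1.1 × 10⁻³ → stable
  55–57 m: −αΔT+βΔS = −(1.4 × 10⁻⁴)(-0.8)+(7.6 × 10⁻⁴)(+0.08) = 1.7 × 10⁻⁴ → stable
  57–158 m: −αΔT+βΔS = −(1.4 × 10⁻⁴)(-3.6)+(7.6 × 10⁻⁴)(-0.45) = 1.6 × 10⁻⁴ → stable
  158–197 m: −αΔT+βΔS = −(1.4 × 10⁻⁴)(-2.6)+(7.6 × 10⁻⁴)(+0.34) = 6.2 × 10⁻⁴ → stable
  197–215 m: −αΔT+βΔS = −(1.4 × 10⁻⁴)(+5.8)+(7.6 × 10⁻⁴)(-0.85) = -1.5 × 10⁻³ → UNSTABLE
The 197–215 m interval has Δρ < 0: lighter water underlies denser water.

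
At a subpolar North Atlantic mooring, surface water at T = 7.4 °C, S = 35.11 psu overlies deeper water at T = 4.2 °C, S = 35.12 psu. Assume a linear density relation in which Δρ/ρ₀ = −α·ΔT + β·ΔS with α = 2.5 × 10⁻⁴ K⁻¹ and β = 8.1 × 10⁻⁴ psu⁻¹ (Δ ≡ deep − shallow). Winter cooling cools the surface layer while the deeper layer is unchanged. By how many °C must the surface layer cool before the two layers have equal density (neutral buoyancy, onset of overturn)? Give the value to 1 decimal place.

Neutral buoyancy requires Δρ = 0, i.e. −α(T_deep − T_surf′) + β(S_deep − S_surf) = 0.
T_surf′ = T_deep − (β/α)·ΔS = 4.2 − (8.1 × 10⁻⁴/2.5 × 10⁻⁴)·(+0.01) = 4.168 °C.
Cooling required: 7.4 − (4.168) = 3.232 °C.

3.2 °C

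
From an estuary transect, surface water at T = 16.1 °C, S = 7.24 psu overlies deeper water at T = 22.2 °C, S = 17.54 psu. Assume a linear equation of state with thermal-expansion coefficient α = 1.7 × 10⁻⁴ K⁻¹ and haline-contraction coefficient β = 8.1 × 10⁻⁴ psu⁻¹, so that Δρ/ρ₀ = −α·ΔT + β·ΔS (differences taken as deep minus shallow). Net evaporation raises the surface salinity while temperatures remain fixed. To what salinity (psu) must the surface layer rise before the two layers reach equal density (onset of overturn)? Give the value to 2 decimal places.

Neutral buoyancy requires −α(T_deep − T_surf) + β(S_deep − S_surf′) = 0.
S_surf′ = S_deep − (α/β)·ΔT = 17.54 − (1.7 × 10⁻⁴/8.1 × 10⁻⁴)·(+6.1) = 16.2598 psu.
Increase required: 16.2598 − 7.24 = 9.0198 psu.

16.26 psu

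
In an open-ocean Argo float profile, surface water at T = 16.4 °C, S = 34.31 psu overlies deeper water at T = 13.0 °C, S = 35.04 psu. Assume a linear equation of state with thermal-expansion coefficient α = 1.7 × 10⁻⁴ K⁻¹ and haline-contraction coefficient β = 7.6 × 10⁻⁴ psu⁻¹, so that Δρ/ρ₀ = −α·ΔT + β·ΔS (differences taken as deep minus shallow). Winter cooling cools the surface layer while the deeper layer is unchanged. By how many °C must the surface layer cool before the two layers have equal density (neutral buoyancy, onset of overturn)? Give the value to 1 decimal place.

Neutral buoyancy requires Δρ = 0, i.e. −α(T_deep − T_surf′) + β(S_deep − S_surf) = 0.
T_surf′ = T_deep − (β/α)·ΔS = 13.0 − (7.6 × 10⁻⁴/1.7 × 10⁻⁴)·(+0.73) = 9.736 °C.
Cooling required: 16.4 − (9.736) = 6.664 °C.

6.7 °C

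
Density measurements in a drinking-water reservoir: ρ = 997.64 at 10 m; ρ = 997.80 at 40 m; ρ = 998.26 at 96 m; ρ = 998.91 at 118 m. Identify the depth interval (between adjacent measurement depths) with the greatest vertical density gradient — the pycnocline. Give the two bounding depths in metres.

Compute the density gradient over each adjacent pair:
  10–40 m: Δρ/Δz = 0.16/30 = 5.3 × 10⁻³ kg m⁻⁴
  40–96 m: Δρ/Δz = 0.46/56 = 8.2 × 10⁻³ kg m⁻⁴
  96–118 m: Δρ/Δz = 0.65/22 = 0.030 kg m⁻⁴
The largest gradient is in the 96–118 m interval — the pycnocline.

96–118 m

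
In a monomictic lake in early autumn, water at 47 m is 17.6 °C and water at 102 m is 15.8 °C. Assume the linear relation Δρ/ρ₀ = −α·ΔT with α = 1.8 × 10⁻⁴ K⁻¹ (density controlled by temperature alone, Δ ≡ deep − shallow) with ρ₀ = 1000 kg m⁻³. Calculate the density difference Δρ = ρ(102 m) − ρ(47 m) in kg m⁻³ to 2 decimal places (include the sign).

ΔT = -1.8 K, Δρ/ρ₀ = −αΔT = 3.24 × 10⁻⁴.
Δρ = 1000 × (3.24 × 10⁻⁴) = +0.32 kg m⁻³.
Positive Δρ: denser below, stable.

+0.32 kg m⁻³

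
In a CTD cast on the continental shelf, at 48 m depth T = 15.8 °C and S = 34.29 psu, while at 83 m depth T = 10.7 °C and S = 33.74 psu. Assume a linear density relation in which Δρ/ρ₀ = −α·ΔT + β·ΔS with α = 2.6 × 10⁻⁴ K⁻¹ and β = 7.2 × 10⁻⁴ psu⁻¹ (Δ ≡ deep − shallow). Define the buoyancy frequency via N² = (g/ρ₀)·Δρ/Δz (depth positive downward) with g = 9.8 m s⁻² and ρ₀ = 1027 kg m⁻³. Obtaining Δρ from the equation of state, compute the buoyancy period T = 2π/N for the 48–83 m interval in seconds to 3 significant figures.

389 s

ΔT = -5.1 K, ΔS = -0.55 psu (deep − shallow).
Δρ/ρ₀ = −αΔT + βΔS = 1.326 × 10⁻³ − 3.96 × 10⁻⁴ = 9.30 × 10⁻⁴, so Δρ ≈ 0.9551 kg m⁻³.
N² = (g/ρ₀)·Δρ/Δz = g·(Δρ/ρ₀)/Δz = 9.8 × 9.30 × 10⁻⁴ / 35 = 2.6040 × 10⁻⁴ s⁻².
N = √(2.6040 × 10⁻⁴) = 0.016137 rad s⁻¹ → T = 2π/N = 389.37 s ≈ 389 s.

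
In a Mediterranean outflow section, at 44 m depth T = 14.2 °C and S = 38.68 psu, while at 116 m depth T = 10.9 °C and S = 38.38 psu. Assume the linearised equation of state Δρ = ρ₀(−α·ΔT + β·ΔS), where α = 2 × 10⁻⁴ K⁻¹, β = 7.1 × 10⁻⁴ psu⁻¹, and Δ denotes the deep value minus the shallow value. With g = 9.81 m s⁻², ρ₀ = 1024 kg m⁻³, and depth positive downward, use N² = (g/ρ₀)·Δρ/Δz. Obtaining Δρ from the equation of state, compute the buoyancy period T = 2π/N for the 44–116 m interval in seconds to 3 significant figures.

ΔT = -3.3 K, ΔS = -0.30 psu (deep − shallow).
Δρ/ρ₀ = −αΔT + βΔS = 6.60 × 10⁻⁴ − 2.13 × 10⁻⁴ = 4.47 × 10⁻⁴, so Δρ ≈ 0.4577 kg m⁻³.
N² = (g/ρ₀)·Δρ/Δz = g·(Δρ/ρ₀)/Δz = 9.81 × 4.47 × 10⁻⁴ / 72 = 6.0904 × 10⁻⁵ s⁻².
N = √(6.0904 × 10⁻⁵) = 7.8041 × 10⁻³ rad s⁻¹ → T = 2π/N = 805.11 s ≈ 805 s.

805 s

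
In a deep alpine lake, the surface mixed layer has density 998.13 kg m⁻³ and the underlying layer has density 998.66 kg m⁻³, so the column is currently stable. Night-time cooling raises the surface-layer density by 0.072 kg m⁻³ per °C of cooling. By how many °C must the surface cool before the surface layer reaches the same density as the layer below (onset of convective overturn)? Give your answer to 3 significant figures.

Density deficit of the surface layer: 998.66 − 998.13 = 0.53 kg m⁻³.
Required change = 0.53 / 0.072 = 7.36 °C.

7.36 °C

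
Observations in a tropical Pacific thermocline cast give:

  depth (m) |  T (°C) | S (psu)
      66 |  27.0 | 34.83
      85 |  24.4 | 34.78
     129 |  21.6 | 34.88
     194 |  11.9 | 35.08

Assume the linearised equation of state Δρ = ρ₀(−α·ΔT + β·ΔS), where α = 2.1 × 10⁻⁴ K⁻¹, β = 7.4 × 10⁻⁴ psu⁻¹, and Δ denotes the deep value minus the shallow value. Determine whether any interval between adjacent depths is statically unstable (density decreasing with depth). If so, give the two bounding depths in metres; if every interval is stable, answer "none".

none

Evaluate Δρ/ρ₀ = −αΔT + βΔS across each adjacent pair:
  66–85 m: −αΔT+βΔS = −(2.1 × 10⁻⁴)(-2.6)+(7.4 × 10⁻⁴)(-0.05) = 5.1 × 10⁻⁴ → stable
  85–129 m: −αΔT+βΔS = −(2.1 × 10⁻⁴)(-2.8)+(7.4 × 10⁻⁴)(+0.10) = 6.6 × 10⁻⁴ → stable
  129–194 m: −αΔT+βΔS = −(2.1 × 10⁻⁴)(-9.7)+(7.4 × 10⁻⁴)(+0.20) = 2.2 × 10⁻³ → stable
Every interval has Δρ > 0: the column is stably stratified throughout.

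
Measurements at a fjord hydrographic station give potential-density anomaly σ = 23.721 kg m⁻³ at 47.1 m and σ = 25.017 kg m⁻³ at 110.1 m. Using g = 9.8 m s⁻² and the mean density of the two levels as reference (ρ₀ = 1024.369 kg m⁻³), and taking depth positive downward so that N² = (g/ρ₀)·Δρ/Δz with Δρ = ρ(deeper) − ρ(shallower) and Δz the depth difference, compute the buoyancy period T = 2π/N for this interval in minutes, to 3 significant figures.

7.46 min

Δρ = 1025.017 − 1023.721 = 1.296 kg m⁻³ over Δz = 110.1 − 47.1 = 63 m.
N² = (9.8/1024.369) × (1.296/63) = 1.9680 × 10⁻⁴ s⁻².
N = √(1.9680 × 10⁻⁴) = 0.014029 rad s⁻¹, so T = 2π/N = 447.87 s = 7.4645 min ≈ 7.46 min.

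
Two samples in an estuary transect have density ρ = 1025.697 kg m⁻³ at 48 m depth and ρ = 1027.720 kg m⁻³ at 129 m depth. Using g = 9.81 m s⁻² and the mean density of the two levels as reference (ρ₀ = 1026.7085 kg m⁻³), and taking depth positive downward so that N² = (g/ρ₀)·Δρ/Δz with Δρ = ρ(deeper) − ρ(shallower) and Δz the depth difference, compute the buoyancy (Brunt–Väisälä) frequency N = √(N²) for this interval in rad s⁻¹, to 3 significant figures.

Δρ = 1027.720 − 1025.697 = 2.023 kg m⁻³ over Δz = 129 − 48 = 81 m.
N² = (9.81/1026.7085) × (2.023/81) = 2.3863 × 10⁻⁴ s⁻².
N = √(2.3863 × 10⁻⁴) = 0.015448 rad s⁻¹ ≈ 0.0154 rad s⁻¹.

0.0154 rad s⁻¹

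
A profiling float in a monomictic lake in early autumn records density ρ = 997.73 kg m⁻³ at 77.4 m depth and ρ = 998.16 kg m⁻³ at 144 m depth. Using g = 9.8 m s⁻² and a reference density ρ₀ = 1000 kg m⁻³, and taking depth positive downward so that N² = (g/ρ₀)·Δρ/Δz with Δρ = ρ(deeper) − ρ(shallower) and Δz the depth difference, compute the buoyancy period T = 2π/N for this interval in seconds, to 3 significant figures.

790 s

Δρ = 998.16 − 997.73 = 0.43 kg m⁻³ over Δz = 144 − 77.4 = 66.6 m.
N² = (9.8/1000) × (0.43/66.6) = 6.3273 × 10⁻⁵ s⁻².
N = √(6.3273 × 10⁻⁵) = 7.9544 × 10⁻³ rad s⁻¹, so T = 2π/N = 789.90 s ≈ 790 s.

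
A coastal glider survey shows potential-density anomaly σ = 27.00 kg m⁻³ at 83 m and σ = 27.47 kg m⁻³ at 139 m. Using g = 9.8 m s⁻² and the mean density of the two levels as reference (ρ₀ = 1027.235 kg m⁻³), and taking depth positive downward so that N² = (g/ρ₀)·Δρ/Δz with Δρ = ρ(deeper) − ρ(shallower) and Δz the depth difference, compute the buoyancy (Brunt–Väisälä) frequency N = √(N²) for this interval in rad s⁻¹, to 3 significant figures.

Δρ = 1027.47 − 1027.00 = 0.47 kg m⁻³ over Δz = 139 − 83 = 56 m.
N² = (9.8/1027.235) × (0.47/56) = 8.0069 × 10⁻⁵ s⁻².
N = √(8.0069 × 10⁻⁵) = 8.9481 × 10⁻³ rad s⁻¹ ≈ 8.95 × 10⁻³ rad s⁻¹.
A positive N² confirms static stability across the interval.

8.95 × 10⁻³ rad s⁻¹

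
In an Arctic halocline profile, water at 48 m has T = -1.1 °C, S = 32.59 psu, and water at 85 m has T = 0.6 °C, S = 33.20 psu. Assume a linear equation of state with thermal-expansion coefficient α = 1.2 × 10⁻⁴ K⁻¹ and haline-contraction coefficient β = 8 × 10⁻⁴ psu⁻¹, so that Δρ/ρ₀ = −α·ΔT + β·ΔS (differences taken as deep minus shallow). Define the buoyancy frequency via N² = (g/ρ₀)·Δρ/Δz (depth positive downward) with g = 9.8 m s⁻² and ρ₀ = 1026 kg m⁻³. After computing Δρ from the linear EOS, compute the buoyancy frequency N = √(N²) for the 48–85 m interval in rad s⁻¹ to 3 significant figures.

8.67 × 10⁻³ rad s⁻¹

ΔT = +1.7 K, ΔS = +0.61 psu (deep − shallow).
Δρ/ρ₀ = −αΔT + βΔS = -2.04 × 10⁻⁴ + 4.88 × 10⁻⁴ = 2.84 × 10⁻⁴, so Δρ ≈ 0.2914 kg m⁻³.
N² = (g/ρ₀)·Δρ/Δz = g·(Δρ/ρ₀)/Δz = 9.8 × 2.84 × 10⁻⁴ / 37 = 7.5222 × 10⁻⁵ s⁻².
N = √(7.5222 × 10⁻⁵) = 8.6731 × 10⁻³ rad s⁻¹ ≈ 8.67 × 10⁻³ rad s⁻¹.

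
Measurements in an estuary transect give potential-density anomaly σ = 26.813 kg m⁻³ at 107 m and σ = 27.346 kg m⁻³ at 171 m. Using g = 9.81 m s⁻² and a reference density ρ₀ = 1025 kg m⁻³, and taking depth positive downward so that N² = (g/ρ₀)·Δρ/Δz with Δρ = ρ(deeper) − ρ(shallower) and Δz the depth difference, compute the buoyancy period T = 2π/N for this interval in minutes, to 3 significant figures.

Δρ = 1027.346 − 1026.813 = 0.533 kg m⁻³ over Δz = 171 − 107 = 64 m.
N² = (9.81/1025) × (0.533/64) = 7.9706 × 10⁻⁵ s⁻².
N = √(7.9706 × 10⁻⁵) = 8.9278 × 10⁻³ rad s⁻¹, so T = 2π/N = 703.78 s = 11.730 min ≈ 11.7 min.

11.7 min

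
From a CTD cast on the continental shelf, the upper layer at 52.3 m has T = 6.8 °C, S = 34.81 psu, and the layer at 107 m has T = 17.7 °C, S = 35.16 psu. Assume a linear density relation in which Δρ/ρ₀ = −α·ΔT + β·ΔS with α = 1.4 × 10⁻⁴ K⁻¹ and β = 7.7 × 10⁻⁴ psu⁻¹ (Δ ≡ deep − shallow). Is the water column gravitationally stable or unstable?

unstable

ΔT = 17.7 − 6.8 = +10.9 K and ΔS = 35.16 − 34.81 = +0.35 psu (deep − shallow).
−αΔT = -1.526 × 10⁻³; βΔS = 2.695 × 10⁻⁴; sum Δρ/ρ₀ = -1.2565 × 10⁻³.
Δρ/ρ₀ < 0, so Δρ < 0: deeper water is lighter → statically unstable; the column would overturn.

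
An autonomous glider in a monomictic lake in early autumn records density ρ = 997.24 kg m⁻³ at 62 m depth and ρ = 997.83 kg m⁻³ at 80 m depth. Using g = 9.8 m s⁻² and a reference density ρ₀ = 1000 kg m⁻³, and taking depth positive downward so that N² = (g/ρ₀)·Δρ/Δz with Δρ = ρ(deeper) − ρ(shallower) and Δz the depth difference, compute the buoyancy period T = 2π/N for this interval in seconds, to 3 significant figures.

351 s

Δρ = 997.83 − 997.24 = 0.59 kg m⁻³ over Δz = 80 − 62 = 18 m.
N² = (9.8/1000) × (0.59/18) = 3.2122 × 10⁻⁴ s⁻².
N = √(3.2122 × 10⁻⁴) = 0.017923 rad s⁻¹, so T = 2π/N = 350.57 s ≈ 351 s.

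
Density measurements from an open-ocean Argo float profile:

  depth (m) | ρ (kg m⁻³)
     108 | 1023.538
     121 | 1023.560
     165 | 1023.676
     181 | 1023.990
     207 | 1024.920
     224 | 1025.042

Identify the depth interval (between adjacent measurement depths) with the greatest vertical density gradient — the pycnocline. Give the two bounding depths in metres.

181–207 m

Compute the density gradient over each adjacent pair:
  108–121 m: Δρ/Δz = 0.022/13 = 1.7 × 10⁻³ kg m⁻⁴
  121–165 m: Δρ/Δz = 0.116/44 = 2.6 × 10⁻³ kg m⁻⁴
  165–181 m: Δρ/Δz = 0.314/16 = 0.020 kg m⁻⁴
  181–207 m: Δρ/Δz = 0.930/26 = 0.036 kg m⁻⁴
  207–224 m: Δρ/Δz = 0.122/17 = 7.2 × 10⁻³ kg m⁻⁴
The largest gradient is in the 181–207 m interval — the pycnocline.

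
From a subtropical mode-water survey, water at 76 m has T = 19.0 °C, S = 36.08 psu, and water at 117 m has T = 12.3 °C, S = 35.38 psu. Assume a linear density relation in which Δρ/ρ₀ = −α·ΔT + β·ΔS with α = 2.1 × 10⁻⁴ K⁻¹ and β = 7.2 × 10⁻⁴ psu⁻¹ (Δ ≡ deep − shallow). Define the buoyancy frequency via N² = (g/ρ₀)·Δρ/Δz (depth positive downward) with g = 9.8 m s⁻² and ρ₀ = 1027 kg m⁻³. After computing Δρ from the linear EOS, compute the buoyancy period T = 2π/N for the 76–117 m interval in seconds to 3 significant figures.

ΔT = -6.7 K, ΔS = -0.70 psu (deep − shallow).
Δρ/ρ₀ = −αΔT + βΔS = 1.407 × 10⁻³ − 5.04 × 10⁻⁴ = 9.03 × 10⁻⁴, so Δρ ≈ 0.9274 kg m⁻³.
N² = (g/ρ₀)·Δρ/Δz = g·(Δρ/ρ₀)/Δz = 9.8 × 9.03 × 10⁻⁴ / 41 = 2.1584 × 10⁻⁴ s⁻².
N = √(2.1584 × 10⁻⁴) = 0.014691 rad s⁻¹ → T = 2π/N = 427.69 s ≈ 428 s.

428 s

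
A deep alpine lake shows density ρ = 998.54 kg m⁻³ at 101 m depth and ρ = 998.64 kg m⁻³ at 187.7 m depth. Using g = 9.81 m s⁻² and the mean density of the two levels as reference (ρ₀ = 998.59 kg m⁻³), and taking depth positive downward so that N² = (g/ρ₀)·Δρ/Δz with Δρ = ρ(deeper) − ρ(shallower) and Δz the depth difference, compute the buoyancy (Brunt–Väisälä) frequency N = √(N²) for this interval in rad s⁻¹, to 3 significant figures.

3.37 × 10⁻³ rad s⁻¹

Δρ = 998.64 − 998.54 = 0.10 kg m⁻³ over Δz = 187.7 − 101 = 86.7 m.
N² = (9.81/998.59) × (0.10/86.7) = 1.1331 × 10⁻⁵ s⁻².
N = √(1.1331 × 10⁻⁵) = 3.3662 × 10⁻³ rad s⁻¹ ≈ 3.37 × 10⁻³ rad s⁻¹.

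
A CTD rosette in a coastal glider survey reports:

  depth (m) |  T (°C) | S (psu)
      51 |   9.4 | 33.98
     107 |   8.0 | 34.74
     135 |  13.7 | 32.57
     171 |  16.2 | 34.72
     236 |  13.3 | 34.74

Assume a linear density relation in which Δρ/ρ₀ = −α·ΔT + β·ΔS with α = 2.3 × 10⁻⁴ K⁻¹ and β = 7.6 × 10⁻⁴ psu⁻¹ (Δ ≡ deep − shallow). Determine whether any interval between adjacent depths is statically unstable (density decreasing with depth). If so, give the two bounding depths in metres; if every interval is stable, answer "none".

107–135 m

Evaluate Δρ/ρ₀ = −αΔT + βΔS across each adjacent pair:
  51–107 m: −αΔT+βΔS = −(2.3 × 10⁻⁴)(-1.4)+(7.6 × 10⁻⁴)(+0.76) = 9.0 × 10⁻⁴ → stable
  107–135 m: −αΔT+βΔS = −(2.3 × 10⁻⁴)(+5.7)+(7.6 × 10⁻⁴)(-2.17) = -3.0 × 10⁻³ → UNSTABLE
  135–171 m: −αΔT+βΔS = −(2.3 × 10⁻⁴)(+2.5)+(7.6 × 10⁻⁴)(+2.15) = 1.1 × 10⁻³ → stable
  171–236 m: −αΔT+βΔS = −(2.3 × 10⁻⁴)(-2.9)+(7.6 × 10⁻⁴)(+0.02) = 6.8 × 10⁻⁴ → stable
The 107–135 m interval has Δρ < 0: lighter water underlies denser water.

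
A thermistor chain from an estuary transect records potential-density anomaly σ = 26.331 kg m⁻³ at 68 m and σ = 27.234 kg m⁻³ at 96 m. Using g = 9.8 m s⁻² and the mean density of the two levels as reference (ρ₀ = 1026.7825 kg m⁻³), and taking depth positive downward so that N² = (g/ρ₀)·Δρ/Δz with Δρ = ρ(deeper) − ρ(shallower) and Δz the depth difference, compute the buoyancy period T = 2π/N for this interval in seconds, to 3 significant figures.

Δρ = 1027.234 − 1026.331 = 0.903 kg m⁻³ over Δz = 96 − 68 = 28 m.
N² = (9.8/1026.7825) × (0.903/28) = 3.0781 × 10⁻⁴ s⁻².
N = √(3.0781 × 10⁻⁴) = 0.017545 rad s⁻¹, so T = 2π/N = 358.12 s ≈ 358 s.

358 s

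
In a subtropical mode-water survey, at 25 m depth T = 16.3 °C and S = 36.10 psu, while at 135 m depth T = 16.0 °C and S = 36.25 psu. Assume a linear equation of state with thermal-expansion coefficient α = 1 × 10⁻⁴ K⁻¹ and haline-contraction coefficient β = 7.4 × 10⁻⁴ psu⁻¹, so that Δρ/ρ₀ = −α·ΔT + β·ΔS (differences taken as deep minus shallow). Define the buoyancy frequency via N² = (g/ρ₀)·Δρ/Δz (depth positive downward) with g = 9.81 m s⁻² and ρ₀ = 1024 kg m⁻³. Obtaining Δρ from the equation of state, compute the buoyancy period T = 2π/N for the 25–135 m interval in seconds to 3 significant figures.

1.77 × 10³ s

ΔT = -0.3 K, ΔS = +0.15 psu (deep − shallow).
Δρ/ρ₀ = −αΔT + βΔS = 3.00 × 10⁻⁵ + 1.11 × 10⁻⁴ = 1.41 × 10⁻⁴, so Δρ ≈ 0.1444 kg m⁻³.
N² = (g/ρ₀)·Δρ/Δz = g·(Δρ/ρ₀)/Δz = 9.81 × 1.41 × 10⁻⁴ / 110 = 1.2575 × 10⁻⁵ s⁻².
N = √(1.2575 × 10⁻⁵) = 3.5461 × 10⁻³ rad s⁻¹ → T = 2π/N = 1.7719 × 10³ s ≈ 1.77 × 10³ s.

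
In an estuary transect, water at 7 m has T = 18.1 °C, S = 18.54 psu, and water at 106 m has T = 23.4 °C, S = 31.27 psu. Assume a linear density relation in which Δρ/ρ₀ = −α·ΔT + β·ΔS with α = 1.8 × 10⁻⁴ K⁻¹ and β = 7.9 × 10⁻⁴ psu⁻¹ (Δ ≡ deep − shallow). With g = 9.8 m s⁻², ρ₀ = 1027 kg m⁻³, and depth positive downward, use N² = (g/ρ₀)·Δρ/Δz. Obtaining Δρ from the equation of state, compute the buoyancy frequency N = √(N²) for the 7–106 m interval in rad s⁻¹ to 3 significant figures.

ΔT = +5.3 K, ΔS = +12.73 psu (deep − shallow).
Δρ/ρ₀ = −αΔT + βΔS = -9.54 × 10⁻⁴ + 0.0100567 = 9.1027 × 10⁻³, so Δρ ≈ 9.348 kg m⁻³.
N² = (g/ρ₀)·Δρ/Δz = g·(Δρ/ρ₀)/Δz = 9.8 × 9.1027 × 10⁻³ / 99 = 9.0108 × 10⁻⁴ s⁻².
N = √(9.0108 × 10⁻⁴) = 0.030018 rad s⁻¹ ≈ 0.0300 rad s⁻¹.

0.0300 rad s⁻¹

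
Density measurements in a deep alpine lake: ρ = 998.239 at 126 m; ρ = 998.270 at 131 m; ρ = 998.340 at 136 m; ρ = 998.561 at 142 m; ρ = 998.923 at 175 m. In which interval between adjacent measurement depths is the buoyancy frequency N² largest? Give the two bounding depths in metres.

136–142 m

Compute the density gradient over each adjacent pair:
  126–131 m: Δρ/Δz = 0.031/5 = 6.2 × 10⁻³ kg m⁻⁴
  131–136 m: Δρ/Δz = 0.070/5 = 0.014 kg m⁻⁴
  136–142 m: Δρ/Δz = 0.221/6 = 0.037 kg m⁻⁴
  142–175 m: Δρ/Δz = 0.362/33 = 0.011 kg m⁻⁴
The largest gradient is in the 136–142 m interval — the pycnocline.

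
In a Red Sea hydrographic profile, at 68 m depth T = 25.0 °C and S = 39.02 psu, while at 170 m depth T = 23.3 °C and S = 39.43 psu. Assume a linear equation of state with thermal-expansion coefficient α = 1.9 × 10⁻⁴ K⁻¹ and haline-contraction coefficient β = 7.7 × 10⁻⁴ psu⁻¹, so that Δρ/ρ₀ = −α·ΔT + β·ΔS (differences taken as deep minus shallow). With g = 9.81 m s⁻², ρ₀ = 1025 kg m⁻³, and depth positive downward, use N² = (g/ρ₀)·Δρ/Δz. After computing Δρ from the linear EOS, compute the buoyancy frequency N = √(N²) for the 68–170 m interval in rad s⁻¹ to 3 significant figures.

ΔT = -1.7 K, ΔS = +0.41 psu (deep − shallow).
Δρ/ρ₀ = −αΔT + βΔS = 3.23 × 10⁻⁴ + 3.157 × 10⁻⁴ = 6.387 × 10⁻⁴, so Δρ ≈ 0.6547 kg m⁻³.
N² = (g/ρ₀)·Δρ/Δz = g·(Δρ/ρ₀)/Δz = 9.81 × 6.387 × 10⁻⁴ / 102 = 6.1428 × 10⁻⁵ s⁻².
N = √(6.1428 × 10⁻⁵) = 7.8376 × 10⁻³ rad s⁻¹ ≈ 7.84 × 10⁻³ rad s⁻¹.

7.84 × 10⁻³ rad s⁻¹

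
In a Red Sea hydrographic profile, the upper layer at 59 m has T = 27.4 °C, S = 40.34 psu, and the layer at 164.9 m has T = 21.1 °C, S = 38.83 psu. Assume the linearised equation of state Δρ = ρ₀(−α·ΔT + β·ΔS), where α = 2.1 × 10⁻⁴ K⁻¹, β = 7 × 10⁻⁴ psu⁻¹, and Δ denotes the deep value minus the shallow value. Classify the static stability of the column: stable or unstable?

stable

ΔT = 21.1 − 27.4 = -6.3 K and ΔS = 38.83 − 40.34 = -1.51 psu (deep − shallow).
−αΔT = 1.323 × 10⁻³; βΔS = -1.057 × 10⁻³; sum Δρ/ρ₀ = 2.66 × 10⁻⁴.
Δρ/ρ₀ > 0, so Δρ > 0: deeper water is denser → statically stable.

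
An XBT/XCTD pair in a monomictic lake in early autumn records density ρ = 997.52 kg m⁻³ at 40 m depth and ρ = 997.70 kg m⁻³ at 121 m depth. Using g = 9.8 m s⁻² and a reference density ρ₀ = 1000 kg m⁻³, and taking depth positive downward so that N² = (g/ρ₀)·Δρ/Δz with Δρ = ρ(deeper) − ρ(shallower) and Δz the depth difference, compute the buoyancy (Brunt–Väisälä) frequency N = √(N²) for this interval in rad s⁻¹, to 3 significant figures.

4.67 × 10⁻³ rad s⁻¹

Δρ = 997.70 − 997.52 = 0.18 kg m⁻³ over Δz = 121 − 40 = 81 m.
N² = (9.8/1000) × (0.18/81) = 2.1778 × 10⁻⁵ s⁻².
N = √(2.1778 × 10⁻⁵) = 4.6667 × 10⁻³ rad s⁻¹ ≈ 4.67 × 10⁻³ rad s⁻¹.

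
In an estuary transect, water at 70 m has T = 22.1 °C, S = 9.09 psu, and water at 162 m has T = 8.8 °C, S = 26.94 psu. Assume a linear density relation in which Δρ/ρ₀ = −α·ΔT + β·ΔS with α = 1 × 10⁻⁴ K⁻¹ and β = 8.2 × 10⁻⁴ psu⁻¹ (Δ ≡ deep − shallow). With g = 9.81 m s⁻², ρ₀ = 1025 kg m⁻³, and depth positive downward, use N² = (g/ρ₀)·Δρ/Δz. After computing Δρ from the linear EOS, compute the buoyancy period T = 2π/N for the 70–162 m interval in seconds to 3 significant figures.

152 s

ΔT = -13.3 K, ΔS = +17.85 psu (deep − shallow).
Δρ/ρ₀ = −αΔT + βΔS = 1.33 × 10⁻³ + 0.014637 = 0.015967, so Δρ ≈ 16.37 kg m⁻³.
N² = (g/ρ₀)·Δρ/Δz = g·(Δρ/ρ₀)/Δz = 9.81 × 0.015967 / 92 = 1.7026 × 10⁻³ s⁻².
N = √(1.7026 × 10⁻³) = 0.041263 rad s⁻¹ → T = 2π/N = 152.27 s ≈ 152 s.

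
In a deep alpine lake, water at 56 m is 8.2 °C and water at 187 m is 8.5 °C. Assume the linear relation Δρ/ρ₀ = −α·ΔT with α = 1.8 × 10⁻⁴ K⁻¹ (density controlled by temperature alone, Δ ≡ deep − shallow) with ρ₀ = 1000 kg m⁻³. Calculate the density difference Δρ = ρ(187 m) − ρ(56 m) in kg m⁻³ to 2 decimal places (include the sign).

ΔT = +0.3 K, Δρ/ρ₀ = −αΔT = -5.40 × 10⁻⁵.
Δρ = 1000 × (-5.40 × 10⁻⁵) = -0.05 kg m⁻³.
Negative Δρ: lighter below, statically unstable.

-0.05 kg m⁻³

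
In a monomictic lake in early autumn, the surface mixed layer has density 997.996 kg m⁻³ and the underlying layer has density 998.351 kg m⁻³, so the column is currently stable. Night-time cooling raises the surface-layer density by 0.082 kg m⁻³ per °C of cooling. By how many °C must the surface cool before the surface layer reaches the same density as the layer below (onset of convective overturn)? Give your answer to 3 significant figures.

Density deficit of the surface layer: 998.351 − 997.996 = 0.355 kg m⁻³.
Required change = 0.355 / 0.082 = 4.33 °C.

4.33 °C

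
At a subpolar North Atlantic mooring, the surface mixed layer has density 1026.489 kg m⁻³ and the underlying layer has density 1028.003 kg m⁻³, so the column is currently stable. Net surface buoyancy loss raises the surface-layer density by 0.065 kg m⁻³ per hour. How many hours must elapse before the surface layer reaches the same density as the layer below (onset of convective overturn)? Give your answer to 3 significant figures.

Density deficit of the surface layer: 1028.003 − 1026.489 = 1.514 kg m⁻³.
Required change = 1.514 / 0.065 = 23.3 hours.

23.3 hours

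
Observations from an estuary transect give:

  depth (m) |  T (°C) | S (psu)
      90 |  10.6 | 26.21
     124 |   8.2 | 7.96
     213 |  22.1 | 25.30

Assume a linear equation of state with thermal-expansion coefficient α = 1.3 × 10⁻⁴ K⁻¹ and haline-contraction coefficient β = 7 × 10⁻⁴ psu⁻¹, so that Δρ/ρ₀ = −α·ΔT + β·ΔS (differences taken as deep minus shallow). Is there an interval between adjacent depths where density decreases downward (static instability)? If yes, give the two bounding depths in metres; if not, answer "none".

90–124 m

Evaluate Δρ/ρ₀ = −αΔT + βΔS across each adjacent pair:
  90–124 m: −αΔT+βΔS = −(1.3 × 10⁻⁴)(-2.4)+(7 × 10⁻⁴)(-18.25) = -0.012 → UNSTABLE
  124–213 m: −αΔT+βΔS = −(1.3 × 10⁻⁴)(+13.9)+(7 × 10⁻⁴)(+17.34) = 0.010 → stable
The 90–124 m interval has Δρ < 0: lighter water underlies denser water.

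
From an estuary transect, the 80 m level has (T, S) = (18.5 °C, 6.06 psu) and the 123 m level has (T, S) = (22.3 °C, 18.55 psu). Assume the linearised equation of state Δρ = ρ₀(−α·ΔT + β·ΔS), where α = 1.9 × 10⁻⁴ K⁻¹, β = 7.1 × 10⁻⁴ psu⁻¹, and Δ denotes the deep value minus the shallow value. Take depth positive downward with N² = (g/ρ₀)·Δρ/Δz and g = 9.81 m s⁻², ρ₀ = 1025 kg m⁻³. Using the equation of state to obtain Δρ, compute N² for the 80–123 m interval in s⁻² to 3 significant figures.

1.86 × 10⁻³ s⁻²

ΔT = +3.8 K, ΔS = +12.49 psu (deep − shallow).
Δρ/ρ₀ = −αΔT + βΔS = -7.22 × 10⁻⁴ + 8.8679 × 10⁻³ = 8.1459 × 10⁻³, so Δρ ≈ 8.350 kg m⁻³.
N² = (g/ρ₀)·Δρ/Δz = g·(Δρ/ρ₀)/Δz = 9.81 × 8.1459 × 10⁻³ / 43 = 1.8584 × 10⁻³ s⁻² ≈ 1.86 × 10⁻³ s⁻².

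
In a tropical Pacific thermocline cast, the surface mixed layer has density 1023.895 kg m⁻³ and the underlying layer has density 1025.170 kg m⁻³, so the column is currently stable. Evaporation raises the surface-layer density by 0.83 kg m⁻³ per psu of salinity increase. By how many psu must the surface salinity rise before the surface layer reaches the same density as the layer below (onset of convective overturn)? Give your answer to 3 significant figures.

Density deficit of the surface layer: 1025.170 − 1023.895 = 1.275 kg m⁻³.
Required change = 1.275 / 0.83 = 1.54 psu.

1.54 psu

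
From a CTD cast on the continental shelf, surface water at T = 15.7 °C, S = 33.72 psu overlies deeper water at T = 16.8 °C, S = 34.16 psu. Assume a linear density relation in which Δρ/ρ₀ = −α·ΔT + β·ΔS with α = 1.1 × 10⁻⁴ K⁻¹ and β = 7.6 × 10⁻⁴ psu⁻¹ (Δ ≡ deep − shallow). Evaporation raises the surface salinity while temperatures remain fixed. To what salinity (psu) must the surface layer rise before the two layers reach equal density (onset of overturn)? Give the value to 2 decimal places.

34.00 psu

Neutral buoyancy requires −α(T_deep − T_surf) + β(S_deep − S_surf′) = 0.
S_surf′ = S_deep − (α/β)·ΔT = 34.16 − (1.1 × 10⁻⁴/7.6 × 10⁻⁴)·(+1.1) = 34.0008 psu.
Increase required: 34.0008 − 33.72 = 0.2808 psu.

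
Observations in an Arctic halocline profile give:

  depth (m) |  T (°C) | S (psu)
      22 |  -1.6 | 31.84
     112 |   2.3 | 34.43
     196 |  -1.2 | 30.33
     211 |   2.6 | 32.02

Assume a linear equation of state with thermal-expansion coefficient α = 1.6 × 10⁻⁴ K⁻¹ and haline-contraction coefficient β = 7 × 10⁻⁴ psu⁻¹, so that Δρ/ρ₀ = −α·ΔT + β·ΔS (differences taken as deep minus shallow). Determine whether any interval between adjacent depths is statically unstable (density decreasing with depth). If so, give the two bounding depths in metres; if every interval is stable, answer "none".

Evaluate Δρ/ρ₀ = −αΔT + βΔS across each adjacent pair:
  22–112 m: −αΔT+βΔS = −(1.6 × 10⁻⁴)(+3.9)+(7 × 10⁻⁴)(+2.59) = 1.2 × 10⁻³ → stable
  112–196 m: −αΔT+βΔS = −(1.6 × 10⁻⁴)(-3.5)+(7 × 10⁻⁴)(-4.10) = -2.3 × 10⁻³ → UNSTABLE
  196–211 m: −αΔT+βΔS = −(1.6 × 10⁻⁴)(+3.8)+(7 × 10⁻⁴)(+1.69) = 5.7 × 10⁻⁴ → stable
The 112–196 m interval has Δρ < 0: lighter water underlies denser water.

112–196 m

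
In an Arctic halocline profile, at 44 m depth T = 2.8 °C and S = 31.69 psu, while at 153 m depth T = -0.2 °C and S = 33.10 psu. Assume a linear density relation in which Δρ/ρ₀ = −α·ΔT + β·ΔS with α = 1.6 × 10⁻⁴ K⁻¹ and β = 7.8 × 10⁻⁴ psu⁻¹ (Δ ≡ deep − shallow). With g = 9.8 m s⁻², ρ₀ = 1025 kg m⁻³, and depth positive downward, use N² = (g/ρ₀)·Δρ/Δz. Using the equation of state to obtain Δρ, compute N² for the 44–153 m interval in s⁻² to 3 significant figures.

1.42 × 10⁻⁴ s⁻²

ΔT = -3.0 K, ΔS = +1.41 psu (deep − shallow).
Δρ/ρ₀ = −αΔT + βΔS = 4.80 × 10⁻⁴ + 1.0998 × 10⁻³ = 1.5798 × 10⁻³, so Δρ ≈ 1.619 kg m⁻³.
N² = (g/ρ₀)·Δρ/Δz = g·(Δρ/ρ₀)/Δz = 9.8 × 1.5798 × 10⁻³ / 109 = 1.4204 × 10⁻⁴ s⁻² ≈ 1.42 × 10⁻⁴ s⁻².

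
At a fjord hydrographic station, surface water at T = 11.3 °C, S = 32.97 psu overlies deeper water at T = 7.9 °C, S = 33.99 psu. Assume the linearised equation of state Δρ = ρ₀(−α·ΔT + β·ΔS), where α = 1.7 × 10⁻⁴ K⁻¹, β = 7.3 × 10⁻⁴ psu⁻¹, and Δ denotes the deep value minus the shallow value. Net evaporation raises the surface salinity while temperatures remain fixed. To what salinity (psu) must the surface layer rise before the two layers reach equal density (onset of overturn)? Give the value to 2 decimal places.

34.78 psu

Neutral buoyancy requires −α(T_deep − T_surf) + β(S_deep − S_surf′) = 0.
S_surf′ = S_deep − (α/β)·ΔT = 33.99 − (1.7 × 10⁻⁴/7.3 × 10⁻⁴)·(-3.4) = 34.7818 psu.
Increase required: 34.7818 − 32.97 = 1.8118 psu.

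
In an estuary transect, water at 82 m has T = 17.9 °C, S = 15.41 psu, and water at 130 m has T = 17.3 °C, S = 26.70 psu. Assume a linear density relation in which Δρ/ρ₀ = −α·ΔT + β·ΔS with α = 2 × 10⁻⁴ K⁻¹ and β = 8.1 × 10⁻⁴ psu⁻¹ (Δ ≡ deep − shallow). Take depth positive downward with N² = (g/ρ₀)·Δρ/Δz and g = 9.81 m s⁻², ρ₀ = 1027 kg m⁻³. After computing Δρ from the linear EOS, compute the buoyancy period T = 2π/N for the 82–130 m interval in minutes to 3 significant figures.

2.41 min

ΔT = -0.6 K, ΔS = +11.29 psu (deep − shallow).
Δρ/ρ₀ = −αΔT + βΔS = 1.20 × 10⁻⁴ + 9.1449 × 10⁻³ = 9.2649 × 10⁻³, so Δρ ≈ 9.515 kg m⁻³.
N² = (g/ρ₀)·Δρ/Δz = g·(Δρ/ρ₀)/Δz = 9.81 × 9.2649 × 10⁻³ / 48 = 1.8935 × 10⁻³ s⁻².
N = √(1.8935 × 10⁻³) = 0.043514 rad s⁻¹ → T = 2π/N = 144.39 s = 2.4065 min ≈ 2.41 min.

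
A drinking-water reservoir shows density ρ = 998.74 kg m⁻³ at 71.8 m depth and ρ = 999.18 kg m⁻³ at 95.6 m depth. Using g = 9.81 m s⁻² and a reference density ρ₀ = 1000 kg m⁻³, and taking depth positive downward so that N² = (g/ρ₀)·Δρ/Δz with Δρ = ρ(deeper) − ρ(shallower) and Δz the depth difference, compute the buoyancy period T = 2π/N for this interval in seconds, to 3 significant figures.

Δρ = 999.18 − 998.74 = 0.44 kg m⁻³ over Δz = 95.6 − 71.8 = 23.8 m.
N² = (9.81/1000) × (0.44/23.8) = 1.8136 × 10⁻⁴ s⁻².
N = √(1.8136 × 10⁻⁴) = 0.013467 rad s⁻¹, so T = 2π/N = 466.56 s ≈ 467 s.

467 s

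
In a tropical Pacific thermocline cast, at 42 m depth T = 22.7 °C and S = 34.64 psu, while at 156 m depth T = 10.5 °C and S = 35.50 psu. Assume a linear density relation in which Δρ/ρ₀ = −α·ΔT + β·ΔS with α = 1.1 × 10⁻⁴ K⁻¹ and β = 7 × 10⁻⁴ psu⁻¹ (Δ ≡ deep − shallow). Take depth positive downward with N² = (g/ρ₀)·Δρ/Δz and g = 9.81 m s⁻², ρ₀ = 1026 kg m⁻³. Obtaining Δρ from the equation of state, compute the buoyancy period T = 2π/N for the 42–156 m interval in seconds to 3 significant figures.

ΔT = -12.2 K, ΔS = +0.86 psu (deep − shallow).
Δρ/ρ₀ = −αΔT + βΔS = 1.342 × 10⁻³ + 6.02 × 10⁻⁴ = 1.944 × 10⁻³, so Δρ ≈ 1.995 kg m⁻³.
N² = (g/ρ₀)·Δρ/Δz = g·(Δρ/ρ₀)/Δz = 9.81 × 1.944 × 10⁻³ / 114 = 1.6729 × 10⁻⁴ s⁻².
N = √(1.6729 × 10⁻⁴) = 0.012934 rad s⁻¹ → T = 2π/N = 485.79 s ≈ 486 s.

486 s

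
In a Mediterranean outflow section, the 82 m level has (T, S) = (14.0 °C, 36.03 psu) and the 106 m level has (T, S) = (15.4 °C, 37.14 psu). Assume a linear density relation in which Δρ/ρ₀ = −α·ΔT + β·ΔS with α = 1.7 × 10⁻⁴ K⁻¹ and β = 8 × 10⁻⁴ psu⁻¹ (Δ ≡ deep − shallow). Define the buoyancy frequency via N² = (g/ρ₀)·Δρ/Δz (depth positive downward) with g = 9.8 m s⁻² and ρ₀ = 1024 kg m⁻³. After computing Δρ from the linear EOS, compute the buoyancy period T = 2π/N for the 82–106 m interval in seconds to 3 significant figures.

ΔT = +1.4 K, ΔS = +1.11 psu (deep − shallow).
Δρ/ρ₀ = −αΔT + βΔS = -2.38 × 10⁻⁴ + 8.88 × 10⁻⁴ = 6.50 × 10⁻⁴, so Δρ ≈ 0.6656 kg m⁻³.
N² = (g/ρ₀)·Δρ/Δz = g·(Δρ/ρ₀)/Δz = 9.8 × 6.50 × 10⁻⁴ / 24 = 2.6542 × 10⁻⁴ s⁻².
N = √(2.6542 × 10⁻⁴) = 0.016292 rad s⁻¹ → T = 2π/N = 385.66 s ≈ 386 s.

386 s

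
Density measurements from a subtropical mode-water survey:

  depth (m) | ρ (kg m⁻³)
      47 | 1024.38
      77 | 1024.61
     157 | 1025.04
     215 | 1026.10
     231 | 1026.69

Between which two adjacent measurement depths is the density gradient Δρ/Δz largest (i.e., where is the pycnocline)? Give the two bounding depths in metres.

215–231 m

Compute the density gradient over each adjacent pair:
  47–77 m: Δρ/Δz = 0.23/30 = 7.7 × 10⁻³ kg m⁻⁴
  77–157 m: Δρ/Δz = 0.43/80 = 5.4 × 10⁻³ kg m⁻⁴
  157–215 m: Δρ/Δz = 1.06/58 = 0.018 kg m⁻⁴
  215–231 m: Δρ/Δz = 0.59/16 = 0.037 kg m⁻⁴
The largest gradient is in the 215–231 m interval — the pycnocline.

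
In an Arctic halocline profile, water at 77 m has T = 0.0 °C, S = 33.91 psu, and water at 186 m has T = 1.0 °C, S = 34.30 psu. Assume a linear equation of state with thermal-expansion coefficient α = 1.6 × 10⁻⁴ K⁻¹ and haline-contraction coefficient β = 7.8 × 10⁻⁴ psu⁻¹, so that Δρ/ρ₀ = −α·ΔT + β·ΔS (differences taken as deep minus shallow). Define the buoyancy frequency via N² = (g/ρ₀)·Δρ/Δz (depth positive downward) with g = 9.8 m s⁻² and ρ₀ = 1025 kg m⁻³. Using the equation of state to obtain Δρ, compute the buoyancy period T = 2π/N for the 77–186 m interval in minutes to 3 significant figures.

29.1 min

ΔT = +1.0 K, ΔS = +0.39 psu (deep − shallow).
Δρ/ρ₀ = −αΔT + βΔS = -1.60 × 10⁻⁴ + 3.042 × 10⁻⁴ = 1.442 × 10⁻⁴, so Δρ ≈ 0.1478 kg m⁻³.
N² = (g/ρ₀)·Δρ/Δz = g·(Δρ/ρ₀)/Δz = 9.8 × 1.442 × 10⁻⁴ / 109 = 1.2965 × 10⁻⁵ s⁻².
N = √(1.2965 × 10⁻⁵) = 3.6007 × 10⁻³ rad s⁻¹ → T = 2π/N = 1.7450 × 10³ s = 29.083 min ≈ 29.1 min.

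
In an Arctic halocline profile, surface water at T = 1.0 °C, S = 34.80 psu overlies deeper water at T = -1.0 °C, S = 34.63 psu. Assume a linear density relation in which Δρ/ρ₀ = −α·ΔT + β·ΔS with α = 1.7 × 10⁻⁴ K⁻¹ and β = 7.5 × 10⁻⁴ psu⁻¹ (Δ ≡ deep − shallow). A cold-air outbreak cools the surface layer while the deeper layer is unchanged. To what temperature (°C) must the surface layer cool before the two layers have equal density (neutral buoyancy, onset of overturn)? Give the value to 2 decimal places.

-0.25 °C

Neutral buoyancy requires Δρ = 0, i.e. −α(T_deep − T_surf′) + β(S_deep − S_surf) = 0.
T_surf′ = T_deep − (β/α)·ΔS = -1.0 − (7.5 × 10⁻⁴/1.7 × 10⁻⁴)·(-0.17) = -0.2500 °C.
Cooling required: 1.0 − (-0.2500) = 1.2500 °C.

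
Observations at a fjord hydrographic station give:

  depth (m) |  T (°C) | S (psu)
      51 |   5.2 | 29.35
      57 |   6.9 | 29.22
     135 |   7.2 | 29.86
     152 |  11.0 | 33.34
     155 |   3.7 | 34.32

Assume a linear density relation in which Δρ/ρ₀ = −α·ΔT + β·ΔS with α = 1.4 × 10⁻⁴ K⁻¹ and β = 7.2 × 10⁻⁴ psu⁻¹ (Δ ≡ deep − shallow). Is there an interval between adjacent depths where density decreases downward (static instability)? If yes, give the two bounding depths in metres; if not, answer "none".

Evaluate Δρ/ρ₀ = −αΔT + βΔS across each adjacent pair:
  51–57 m: −αΔT+βΔS = −(1.4 × 10⁻⁴)(+1.7)+(7.2 × 10⁻⁴)(-0.13) = -3.3 × 10⁻⁴ → UNSTABLE
  57–135 m: −αΔT+βΔS = −(1.4 × 10⁻⁴)(+0.3)+(7.2 × 10⁻⁴)(+0.64) = 4.2 × 10⁻⁴ → stable
  135–152 m: −αΔT+βΔS = −(1.4 × 10⁻⁴)(+3.8)+(7.2 × 10⁻⁴)(+3.48) = 2.0 × 10⁻³ → stable
  152–155 m: −αΔT+βΔS = −(1.4 × 10⁻⁴)(-7.3)+(7.2 × 10⁻⁴)(+0.98) = 1.7 × 10⁻³ → stable
The 51–57 m interval has Δρ < 0: lighter water underlies denser water.

51–57 m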